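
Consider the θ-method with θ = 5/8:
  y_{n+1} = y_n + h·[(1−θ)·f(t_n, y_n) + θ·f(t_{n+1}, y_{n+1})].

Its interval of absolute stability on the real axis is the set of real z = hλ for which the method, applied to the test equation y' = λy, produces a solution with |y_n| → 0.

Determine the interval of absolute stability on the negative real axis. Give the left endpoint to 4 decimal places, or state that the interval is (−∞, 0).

Set f=λy, z=hλ:
  y_{n+1} = y_n + z·[3/8·y_n + 5/8·y_{n+1}] ⇒ (1 − 5/8z)y_{n+1} = (1 + 3/8z)y_n
  R(z) = (1 + 3/8z)/(1 − 5/8z).

Solve |R(x)|<1 on ℝ⁻.
x=-1.35: |R|=0.2678
x=-2: |R|=0.1111
x=-10: |R|=0.3793
x=-100: |R|=0.5748
θ=5/8≥1/2 ⇒ |1+3/8x|<|1−5/8x| ∀x<0 ⇒ unbounded interval.

interval (−∞, 0).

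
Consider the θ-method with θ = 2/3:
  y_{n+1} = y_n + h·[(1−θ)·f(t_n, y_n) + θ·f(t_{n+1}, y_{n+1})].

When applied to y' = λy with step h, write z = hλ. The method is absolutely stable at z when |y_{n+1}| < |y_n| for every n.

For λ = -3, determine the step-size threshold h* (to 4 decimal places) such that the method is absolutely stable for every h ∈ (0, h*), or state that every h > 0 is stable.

(−∞, 0) — no finite endpoint. Any h>0 works for λ=-3.

Test eqn y'=λy, z=hλ:
  y_{n+1} = y_n + z·[1/3·y_n + 2/3·y_{n+1}] ⇒ (1 − 2/3z)y_{n+1} = (1 + 1/3z)y_n
  Hence R(z) = (1 + 1/3z)/(1 − 2/3z).

Find x<0 with |R(x)|<1.
x=-0.67: |R|=0.5369
x=-2: |R|=0.1429
x=-10: |R|=0.3043
x=-100: |R|=0.4778
θ=2/3≥1/2 ⇒ |1+1/3x|<|1−2/3x| ∀x<0 ⇒ unbounded interval.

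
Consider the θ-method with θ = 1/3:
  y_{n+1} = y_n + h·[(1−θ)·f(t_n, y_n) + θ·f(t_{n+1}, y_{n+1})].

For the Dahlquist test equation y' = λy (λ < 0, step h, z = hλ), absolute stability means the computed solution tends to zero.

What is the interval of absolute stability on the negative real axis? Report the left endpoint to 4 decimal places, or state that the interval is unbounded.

Set f=λy, z=hλ:
  y_{n+1} = y_n + z·[2/3·y_n + 1/3·y_{n+1}] ⇒ (1 − 1/3z)y_{n+1} = (1 + 2/3z)y_n
  so R(z) = (1 + 2/3z)/(1 − 1/3z).

Find x<0 with |R(x)|<1.
x=-1.61: |R|=0.0477
R=−1: 1+2/3x = −1+1/3x ⇒ -1/3x=2 ⇒ x=2/(-1/3)=-6.0000
Confirm numerically:
  x=-4.958: |R|=0.86906 <1
  x=-4.910: |R|=0.86220 <1
  x=-4.640: |R|=0.82199 <1
  x=-2.804: |R|=0.44935 <1
  x=-6.457: |R|=1.04832 >1
  x=-6.456: |R|=1.04822 >1
  x=-6.353: |R|=1.03774 >1
Stable set (-6.0000, 0).

z∈(-6.0000,0).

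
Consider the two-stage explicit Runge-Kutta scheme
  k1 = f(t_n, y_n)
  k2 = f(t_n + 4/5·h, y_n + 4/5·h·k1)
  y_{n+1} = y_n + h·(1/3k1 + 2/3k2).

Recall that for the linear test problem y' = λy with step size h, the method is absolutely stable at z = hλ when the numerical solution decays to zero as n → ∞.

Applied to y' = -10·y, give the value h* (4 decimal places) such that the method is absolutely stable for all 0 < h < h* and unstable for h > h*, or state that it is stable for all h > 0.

On y'=λy, z=hλ:
  k1=λy_n ⇒ h·k1=z·y_n;  k2=λ(1+4/5z)y_n ⇒ h·k2=z(1+4/5z)y_n
  y_{n+1}/y_n = 1 + 1/3z + 2/3z(1+4/5z) = 1 + z + 8/15z²
  Hence R(z) = 1 + z + 8/15z².

Solve |R(x)|<1 on ℝ⁻.
x=-1.36: |R|=0.6265
R=1: x+8/15x²=0 ⇒ x=−15/8=-1.8750; min R=1−1/(4·8/15)=0.5312>−1
Confirm numerically:
  x=-1.832: |R|=0.95799 <1
  x=-1.709: |R|=0.84870 <1
  x=-1.127: |R|=0.55040 <1
  x=-2.267: |R|=1.47395 >1
  x=-1.991: |R|=1.12318 >1
So |R|<1 on (-1.8750, 0).

(-1.8750,0); λ=-10 ⇒ h* = (15/8)/10 = 0.1875.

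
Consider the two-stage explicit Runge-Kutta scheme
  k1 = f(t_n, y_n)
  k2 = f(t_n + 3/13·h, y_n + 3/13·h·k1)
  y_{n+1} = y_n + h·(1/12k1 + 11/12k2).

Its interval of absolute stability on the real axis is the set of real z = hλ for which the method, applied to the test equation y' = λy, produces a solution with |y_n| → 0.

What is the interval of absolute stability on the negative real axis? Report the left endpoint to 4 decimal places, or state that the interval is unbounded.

z∈(-4.7273,0).

With y'=λy (z=hλ):
  k1=λy_n ⇒ h·k1=z·y_n;  k2=λ(1+3/13z)y_n ⇒ h·k2=z(1+3/13z)y_n
  y_{n+1}/y_n = 1 + 1/12z + 11/12z(1+3/13z) = 1 + z + 11/52z²
  Hence R(z) = 1 + z + 11/52z².

Solve |R(x)|<1 on ℝ⁻.
x=-0.95: |R|=0.2409
R=1: x+11/52x²=0 ⇒ x=−52/11=-4.7273; min R=1−1/(4·11/52)=-0.1818>−1
Confirm numerically:
  x=-3.285: |R|=0.00224 <1
  x=-2.204: |R|=0.17643 <1
  x=-2.150: |R|=0.17216 <1
  x=-5.280: |R|=1.61735 >1
  x=-4.831: |R|=1.10600 >1
Stable set (-4.7273, 0).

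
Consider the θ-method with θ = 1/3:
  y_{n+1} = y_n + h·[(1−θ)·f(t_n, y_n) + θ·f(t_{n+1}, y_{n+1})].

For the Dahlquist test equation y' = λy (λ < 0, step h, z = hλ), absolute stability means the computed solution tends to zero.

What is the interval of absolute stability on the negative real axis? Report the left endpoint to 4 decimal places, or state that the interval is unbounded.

Set f=λy, z=hλ:
  y_{n+1} = y_n + z·[2/3·y_n + 1/3·y_{n+1}] ⇒ (1 − 1/3z)y_{n+1} = (1 + 2/3z)y_n
  so R(z) = (1 + 2/3z)/(1 − 1/3z).

Boundary: |R(x)|=1, x<0.
x=-1.54: |R|=0.0176
R=−1: 1+2/3x = −1+1/3x ⇒ -1/3x=2 ⇒ x=2/(-1/3)=-6.0000
Confirm numerically:
  x=-4.426: |R|=0.78804 <1
  x=-3.850: |R|=0.68613 <1
  x=-3.615: |R|=0.63946 <1
  x=-3.001: |R|=0.50025 <1
  x=-6.436: |R|=1.04621 >1
  x=-6.409: |R|=1.04347 >1
So |R|<1 on (-6.0000, 0).

z∈(-6.0000,0).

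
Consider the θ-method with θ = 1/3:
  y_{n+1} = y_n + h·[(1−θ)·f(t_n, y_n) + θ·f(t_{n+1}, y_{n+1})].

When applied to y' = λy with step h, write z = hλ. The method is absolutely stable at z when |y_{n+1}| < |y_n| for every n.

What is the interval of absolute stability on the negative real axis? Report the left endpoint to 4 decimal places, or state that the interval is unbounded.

With y'=λy (z=hλ):
  y_{n+1} = y_n + z·[2/3·y_n + 1/3·y_{n+1}] ⇒ (1 − 1/3z)y_{n+1} = (1 + 2/3z)y_n
  Hence R(z) = (1 + 2/3z)/(1 − 1/3z).

Solve |R(x)|<1 on ℝ⁻.
x=-0.47: |R|=0.5937
R=−1: 1+2/3x = −1+1/3x ⇒ -1/3x=2 ⇒ x=2/(-1/3)=-6.0000
Confirm numerically:
  x=-5.558: |R|=0.94835 <1
  x=-4.766: |R|=0.84110 <1
  x=-4.294: |R|=0.76611 <1
  x=-4.015: |R|=0.71703 <1
  x=-6.242: |R|=1.02618 >1
  x=-6.183: |R|=1.01993 >1
  x=-6.129: |R|=1.01413 >1
Interval (-6.0000, 0).

(-6.0000, 0).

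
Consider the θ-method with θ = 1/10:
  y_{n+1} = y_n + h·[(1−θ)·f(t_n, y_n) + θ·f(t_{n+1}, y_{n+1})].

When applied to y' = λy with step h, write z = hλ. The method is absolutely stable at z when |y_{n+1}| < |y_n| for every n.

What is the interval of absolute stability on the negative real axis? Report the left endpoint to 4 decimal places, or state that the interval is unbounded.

z∈(-2.5000,0).

Set f=λy, z=hλ:
  y_{n+1} = y_n + z·[9/10·y_n + 1/10·y_{n+1}] ⇒ (1 − 1/10z)y_{n+1} = (1 + 9/10z)y_n
  so R(z) = (1 + 9/10z)/(1 − 1/10z).

Find x<0 with |R(x)|<1.
x=-0.86: |R|=0.2081
R=−1: 1+9/10x = −1+1/10x ⇒ -4/5x=2 ⇒ x=2/(-4/5)=-2.5000
Confirm numerically:
  x=-2.295: |R|=0.86661 <1
  x=-1.683: |R|=0.44055 <1
  x=-1.109: |R|=0.00171 <1
  x=-2.832: |R|=1.20698 >1
  x=-2.668: |R|=1.10609 >1
  x=-2.536: |R|=1.02297 >1
So |R|<1 on (-2.5000, 0).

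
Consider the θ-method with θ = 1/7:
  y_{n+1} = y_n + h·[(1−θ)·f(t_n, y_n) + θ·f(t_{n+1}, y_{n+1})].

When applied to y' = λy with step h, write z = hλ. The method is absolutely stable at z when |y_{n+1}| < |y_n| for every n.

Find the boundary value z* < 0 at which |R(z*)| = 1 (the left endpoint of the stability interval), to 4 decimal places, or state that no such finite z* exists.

With y'=λy (z=hλ):
  y_{n+1} = y_n + z·[6/7·y_n + 1/7·y_{n+1}] ⇒ (1 − 1/7z)y_{n+1} = (1 + 6/7z)y_n
  so R(z) = (1 + 6/7z)/(1 − 1/7z).

Boundary: |R(x)|=1, x<0.
x=-0.46: |R|=0.5684
R=−1: 1+6/7x = −1+1/7x ⇒ -5/7x=2 ⇒ x=2/(-5/7)=-2.8000
Confirm numerically:
  x=-1.966: |R|=0.53491 <1
  x=-1.626: |R|=0.31950 <1
  x=-1.451: |R|=0.20187 <1
  x=-3.170: |R|=1.18191 >1
  x=-3.159: |R|=1.17669 >1
Interval (-2.8000, 0).

left endpoint -2.8000.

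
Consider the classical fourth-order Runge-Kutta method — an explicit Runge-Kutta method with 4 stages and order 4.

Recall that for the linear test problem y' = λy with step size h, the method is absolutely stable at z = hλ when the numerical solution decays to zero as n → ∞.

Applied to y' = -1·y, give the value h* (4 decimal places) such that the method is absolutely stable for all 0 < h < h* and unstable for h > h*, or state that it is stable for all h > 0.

(-2.7853,0); λ=-1 ⇒ h* = 2.7853.

With y'=λy (z=hλ):
  order 4, 4-stage ⇒ R(z)=1+z+z^2/2+z^3/6+z^4/24
  (e.g. R(-1.21)=0.31611, |R|=0.31611)

Boundary: |R(x)|=1, x<0.
x=-1.21: |R|=0.3161
|R(-2.37)|=0.5343 |R(-0.95)|=0.3923 |R(-0.69)|=0.5027
Bisect:
  x_lo=-3.5332 |R|=2.8508  x_hi=-0.2942 |R|=0.7451
  mid=-1.91374 |R|=0.30820 →hi
  mid=-2.72349 |R|=0.91075 →hi
  mid=-3.12837 |R|=1.65305 →lo
  mid=-2.92593 |R|=1.23358 →lo
  mid=-2.82471 |R|=1.06107 →lo
  mid=-2.77410 |R|=0.98326 →hi
  mid=-2.79941 |R|=1.02149 →lo
  mid=-2.78675 |R|=1.00220 →lo
  ...
  [-2.78537,-2.78517] ⇒ x*=-2.7853
Interval (-2.7853, 0).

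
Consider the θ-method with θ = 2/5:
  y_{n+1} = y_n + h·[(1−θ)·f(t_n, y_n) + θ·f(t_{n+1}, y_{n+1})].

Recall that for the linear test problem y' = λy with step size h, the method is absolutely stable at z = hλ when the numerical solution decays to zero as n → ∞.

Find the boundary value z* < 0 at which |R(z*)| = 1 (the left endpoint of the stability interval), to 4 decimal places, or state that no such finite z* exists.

z* = -10.0000.

With y'=λy (z=hλ):
  y_{n+1} = y_n + z·[3/5·y_n + 2/5·y_{n+1}] ⇒ (1 − 2/5z)y_{n+1} = (1 + 3/5z)y_n
  ⇒ R(z) = (1 + 3/5z)/(1 − 2/5z).

Need |R(x)|<1, x<0.
x=-1.78: |R|=0.0397
R=−1: 1+3/5x = −1+2/5x ⇒ -1/5x=2 ⇒ x=2/(-1/5)=-10.0000
Confirm numerically:
  x=-7.031: |R|=0.84425 <1
  x=-4.753: |R|=0.63829 <1
  x=-4.444: |R|=0.59994 <1
  x=-10.480: |R|=1.01849 >1
  x=-10.386: |R|=1.01498 >1
  x=-10.349: |R|=1.01358 >1
Stable set (-10.0000, 0).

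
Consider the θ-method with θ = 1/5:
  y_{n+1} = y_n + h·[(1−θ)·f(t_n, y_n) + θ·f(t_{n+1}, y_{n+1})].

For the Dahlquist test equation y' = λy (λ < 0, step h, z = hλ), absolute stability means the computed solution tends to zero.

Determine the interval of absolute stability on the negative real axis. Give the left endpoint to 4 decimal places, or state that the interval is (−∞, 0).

Test eqn y'=λy, z=hλ:
  y_{n+1} = y_n + z·[4/5·y_n + 1/5·y_{n+1}] ⇒ (1 − 1/5z)y_{n+1} = (1 + 4/5z)y_n
  R(z) = (1 + 4/5z)/(1 − 1/5z).

Boundary: |R(x)|=1, x<0.
x=-1.15: |R|=0.0650
R=−1: 1+4/5x = −1+1/5x ⇒ -3/5x=2 ⇒ x=2/(-3/5)=-3.3333
Confirm numerically:
  x=-2.852: |R|=0.81610 <1
  x=-2.454: |R|=0.64610 <1
  x=-2.198: |R|=0.52681 <1
  x=-1.641: |R|=0.23551 <1
  x=-3.771: |R|=1.14970 >1
  x=-3.740: |R|=1.13959 >1
Stable set (-3.3333, 0).

z∈(-3.3333,0).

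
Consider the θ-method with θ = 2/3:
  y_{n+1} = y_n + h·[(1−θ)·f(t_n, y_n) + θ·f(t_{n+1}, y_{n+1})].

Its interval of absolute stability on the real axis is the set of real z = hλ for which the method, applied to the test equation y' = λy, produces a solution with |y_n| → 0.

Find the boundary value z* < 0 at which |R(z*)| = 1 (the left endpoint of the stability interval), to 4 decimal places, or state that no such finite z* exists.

Test eqn y'=λy, z=hλ:
  y_{n+1} = y_n + z·[1/3·y_n + 2/3·y_{n+1}] ⇒ (1 − 2/3z)y_{n+1} = (1 + 1/3z)y_n
  Hence R(z) = (1 + 1/3z)/(1 − 2/3z).

Need |R(x)|<1, x<0.
x=-0.69: |R|=0.5274
x=-2: |R|=0.1429
x=-10: |R|=0.3043
x=-100: |R|=0.4778
θ=2/3≥1/2 ⇒ |1+1/3x|<|1−2/3x| ∀x<0 ⇒ stable on all of ℝ⁻.

interval (−∞, 0).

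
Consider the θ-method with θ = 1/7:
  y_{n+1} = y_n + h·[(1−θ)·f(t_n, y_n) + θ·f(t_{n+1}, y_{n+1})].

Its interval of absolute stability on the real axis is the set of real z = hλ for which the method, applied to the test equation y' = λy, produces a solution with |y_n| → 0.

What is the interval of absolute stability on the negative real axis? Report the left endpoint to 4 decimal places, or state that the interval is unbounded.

On y'=λy, z=hλ:
  y_{n+1} = y_n + z·[6/7·y_n + 1/7·y_{n+1}] ⇒ (1 − 1/7z)y_{n+1} = (1 + 6/7z)y_n
  R(z) = (1 + 6/7z)/(1 − 1/7z).

Solve |R(x)|<1 on ℝ⁻.
x=-1.04: |R|=0.0945
R=−1: 1+6/7x = −1+1/7x ⇒ -5/7x=2 ⇒ x=2/(-5/7)=-2.8000
Confirm numerically:
  x=-2.595: |R|=0.89317 <1
  x=-2.429: |R|=0.80327 <1
  x=-2.374: |R|=0.77278 <1
  x=-3.315: |R|=1.24964 >1
  x=-3.210: |R|=1.20078 >1
Stable set (-2.8000, 0).

(-2.8000, 0).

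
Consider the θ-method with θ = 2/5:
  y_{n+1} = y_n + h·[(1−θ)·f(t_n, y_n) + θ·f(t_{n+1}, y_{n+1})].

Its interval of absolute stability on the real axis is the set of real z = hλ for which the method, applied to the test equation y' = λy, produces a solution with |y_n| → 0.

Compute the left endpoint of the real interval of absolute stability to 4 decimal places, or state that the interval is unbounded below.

left endpoint -10.0000.

On y'=λy, z=hλ:
  y_{n+1} = y_n + z·[3/5·y_n + 2/5·y_{n+1}] ⇒ (1 − 2/5z)y_{n+1} = (1 + 3/5z)y_n
  so R(z) = (1 + 3/5z)/(1 − 2/5z).

Need |R(x)|<1, x<0.
x=-1.12: |R|=0.2265
R=−1: 1+3/5x = −1+2/5x ⇒ -1/5x=2 ⇒ x=2/(-1/5)=-10.0000
Confirm numerically:
  x=-9.781: |R|=0.99108 <1
  x=-8.828: |R|=0.94827 <1
  x=-7.666: |R|=0.88521 <1
  x=-10.274: |R|=1.01072 >1
  x=-10.234: |R|=1.00919 >1
  x=-10.036: |R|=1.00144 >1
So |R|<1 on (-10.0000, 0).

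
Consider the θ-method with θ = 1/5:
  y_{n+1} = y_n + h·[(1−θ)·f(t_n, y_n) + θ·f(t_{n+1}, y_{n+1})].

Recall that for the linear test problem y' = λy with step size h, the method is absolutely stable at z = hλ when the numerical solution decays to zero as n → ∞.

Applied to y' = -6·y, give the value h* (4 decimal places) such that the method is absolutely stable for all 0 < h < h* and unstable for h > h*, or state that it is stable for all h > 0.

(-3.3333,0); λ=-6 ⇒ h* = (10/3)/6 = 0.5556.

Set f=λy, z=hλ:
  y_{n+1} = y_n + z·[4/5·y_n + 1/5·y_{n+1}] ⇒ (1 − 1/5z)y_{n+1} = (1 + 4/5z)y_n
  so R(z) = (1 + 4/5z)/(1 − 1/5z).

Need |R(x)|<1, x<0.
x=-1.52: |R|=0.1656
R=−1: 1+4/5x = −1+1/5x ⇒ -3/5x=2 ⇒ x=2/(-3/5)=-3.3333
Confirm numerically:
  x=-2.817: |R|=0.80184 <1
  x=-2.220: |R|=0.53740 <1
  x=-1.416: |R|=0.10349 <1
  x=-1.357: |R|=0.06733 <1
  x=-3.911: |R|=1.19448 >1
  x=-3.749: |R|=1.14253 >1
  x=-3.528: |R|=1.06848 >1
Stable set (-3.3333, 0).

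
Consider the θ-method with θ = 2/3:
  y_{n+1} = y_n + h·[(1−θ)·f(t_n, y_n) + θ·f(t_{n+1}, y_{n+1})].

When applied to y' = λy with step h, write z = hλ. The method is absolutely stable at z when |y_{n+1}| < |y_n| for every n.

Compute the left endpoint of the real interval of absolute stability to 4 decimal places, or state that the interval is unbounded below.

Set f=λy, z=hλ:
  y_{n+1} = y_n + z·[1/3·y_n + 2/3·y_{n+1}] ⇒ (1 − 2/3z)y_{n+1} = (1 + 1/3z)y_n
  R(z) = (1 + 1/3z)/(1 − 2/3z).

Need |R(x)|<1, x<0.
x=-0.88: |R|=0.4454
x=-2: |R|=0.1429
x=-10: |R|=0.3043
x=-100: |R|=0.4778
θ=2/3≥1/2 ⇒ |1+1/3x|<|1−2/3x| ∀x<0 ⇒ interval (−∞,0).

interval (−∞, 0).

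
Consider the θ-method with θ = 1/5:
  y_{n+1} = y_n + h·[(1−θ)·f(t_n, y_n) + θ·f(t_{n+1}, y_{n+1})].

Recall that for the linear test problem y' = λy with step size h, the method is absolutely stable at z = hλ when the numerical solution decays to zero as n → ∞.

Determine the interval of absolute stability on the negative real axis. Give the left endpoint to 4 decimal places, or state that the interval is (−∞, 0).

Test eqn y'=λy, z=hλ:
  y_{n+1} = y_n + z·[4/5·y_n + 1/5·y_{n+1}] ⇒ (1 − 1/5z)y_{n+1} = (1 + 4/5z)y_n
  so R(z) = (1 + 4/5z)/(1 − 1/5z).

Solve |R(x)|<1 on ℝ⁻.
x=-0.33: |R|=0.6904
R=−1: 1+4/5x = −1+1/5x ⇒ -3/5x=2 ⇒ x=2/(-3/5)=-3.3333
Confirm numerically:
  x=-3.300: |R|=0.98795 <1
  x=-2.064: |R|=0.46093 <1
  x=-1.762: |R|=0.30287 <1
  x=-1.660: |R|=0.24625 <1
  x=-3.760: |R|=1.14612 >1
  x=-3.528: |R|=1.06848 >1
Interval (-3.3333, 0).

(-3.3333, 0).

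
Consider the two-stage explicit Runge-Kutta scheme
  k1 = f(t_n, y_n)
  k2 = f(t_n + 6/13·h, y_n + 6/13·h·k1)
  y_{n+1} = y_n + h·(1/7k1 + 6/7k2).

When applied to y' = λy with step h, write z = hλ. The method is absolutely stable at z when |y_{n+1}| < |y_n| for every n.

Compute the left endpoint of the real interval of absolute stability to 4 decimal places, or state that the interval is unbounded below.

On y'=λy, z=hλ:
  k1=λy_n ⇒ h·k1=z·y_n;  k2=λ(1+6/13z)y_n ⇒ h·k2=z(1+6/13z)y_n
  y_{n+1}/y_n = 1 + 1/7z + 6/7z(1+6/13z) = 1 + z + 36/91z²
  ⇒ R(z) = 1 + z + 36/91z².

Find x<0 with |R(x)|<1.
x=-0.73: |R|=0.4808
R=1: x+36/91x²=0 ⇒ x=−91/36=-2.5278; min R=1−1/(4·36/91)=0.3681>−1
Confirm numerically:
  x=-2.358: |R|=0.84163 <1
  x=-2.311: |R|=0.80181 <1
  x=-1.947: |R|=0.55266 <1
  x=-1.696: |R|=0.44192 <1
  x=-2.922: |R|=1.45570 >1
  x=-2.755: |R|=1.24765 >1
Interval (-2.5278, 0).

left endpoint -2.5278.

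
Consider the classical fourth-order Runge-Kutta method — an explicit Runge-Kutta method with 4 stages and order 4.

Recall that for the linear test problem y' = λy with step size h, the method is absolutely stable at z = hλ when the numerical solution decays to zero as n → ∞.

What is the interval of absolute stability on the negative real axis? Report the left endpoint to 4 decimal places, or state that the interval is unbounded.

Test eqn y'=λy, z=hλ:
  order 4, 4-stage ⇒ R(z)=1+z+z^2/2+z^3/6+z^4/24
  (e.g. R(-1.74)=0.27773, |R|=0.27773)

Boundary: |R(x)|=1, x<0.
x=-1.74: |R|=0.2777
|R(-2.99)|=1.3551 |R(-2.16)|=0.4002 |R(-1.62)|=0.2706
Bisect:
  x_lo=-3.2186 |R|=1.8756  x_hi=-0.3680 |R|=0.6922
  mid=-1.79330 |R|=0.28440 →hi
  mid=-2.50597 |R|=0.65432 →hi
  mid=-2.86231 |R|=1.12247 →lo
  mid=-2.68414 |R|=0.85790 →hi
  mid=-2.77323 |R|=0.98196 →hi
  mid=-2.81777 |R|=1.05008 →lo
  mid=-2.79550 |R|=1.01549 →lo
  mid=-2.78436 |R|=0.99860 →hi
  mid=-2.78993 |R|=1.00701 →lo
  ...
  [-2.78541,-2.78523] ⇒ x*=-2.7853
So |R|<1 on (-2.7853, 0).

(-2.7853, 0).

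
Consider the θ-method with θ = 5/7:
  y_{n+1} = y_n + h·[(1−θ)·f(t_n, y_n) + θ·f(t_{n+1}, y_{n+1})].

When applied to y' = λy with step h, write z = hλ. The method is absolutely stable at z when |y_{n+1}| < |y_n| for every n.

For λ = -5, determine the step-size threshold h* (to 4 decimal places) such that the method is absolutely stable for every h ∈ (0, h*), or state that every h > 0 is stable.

(−∞, 0) — no finite endpoint. Any h>0 works for λ=-5.

On y'=λy, z=hλ:
  y_{n+1} = y_n + z·[2/7·y_n + 5/7·y_{n+1}] ⇒ (1 − 5/7z)y_{n+1} = (1 + 2/7z)y_n
  Hence R(z) = (1 + 2/7z)/(1 − 5/7z).

Solve |R(x)|<1 on ℝ⁻.
x=-1.07: |R|=0.3935
x=-2: |R|=0.1765
x=-10: |R|=0.2281
x=-100: |R|=0.3807
θ=5/7≥1/2 ⇒ |1+2/7x|<|1−5/7x| ∀x<0 ⇒ unbounded interval.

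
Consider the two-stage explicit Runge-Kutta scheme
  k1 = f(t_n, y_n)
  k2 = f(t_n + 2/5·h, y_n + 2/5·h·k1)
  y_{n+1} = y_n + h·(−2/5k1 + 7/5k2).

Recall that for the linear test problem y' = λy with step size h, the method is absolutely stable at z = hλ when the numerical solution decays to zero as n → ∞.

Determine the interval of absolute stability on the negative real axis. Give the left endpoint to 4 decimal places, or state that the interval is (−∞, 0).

Set f=λy, z=hλ:
  k1=λy_n ⇒ h·k1=z·y_n;  k2=λ(1+2/5z)y_n ⇒ h·k2=z(1+2/5z)y_n
  y_{n+1}/y_n = 1 − 2/5z + 7/5z(1+2/5z) = 1 + z + 14/25z²
  Hence R(z) = 1 + z + 14/25z².

Boundary: |R(x)|=1, x<0.
x=-1.75: |R|=0.9650
R=1: x+14/25x²=0 ⇒ x=−25/14=-1.7857; min R=1−1/(4·14/25)=0.5536>−1
Confirm numerically:
  x=-1.360: |R|=0.67578 <1
  x=-1.199: |R|=0.60606 <1
  x=-0.989: |R|=0.55875 <1
  x=-2.365: |R|=1.76721 >1
  x=-2.272: |R|=1.61871 >1
So |R|<1 on (-1.7857, 0).

(-1.7857, 0).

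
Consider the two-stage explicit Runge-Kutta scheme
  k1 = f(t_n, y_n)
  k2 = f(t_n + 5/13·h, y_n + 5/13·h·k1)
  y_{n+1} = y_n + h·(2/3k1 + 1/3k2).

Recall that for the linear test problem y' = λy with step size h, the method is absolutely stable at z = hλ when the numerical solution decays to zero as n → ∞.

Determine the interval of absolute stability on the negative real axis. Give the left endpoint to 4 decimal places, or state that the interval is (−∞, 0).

z∈(-7.8000,0).

Test eqn y'=λy, z=hλ:
  k1=λy_n ⇒ h·k1=z·y_n;  k2=λ(1+5/13z)y_n ⇒ h·k2=z(1+5/13z)y_n
  y_{n+1}/y_n = 1 + 2/3z + 1/3z(1+5/13z) = 1 + z + 5/39z²
  Hence R(z) = 1 + z + 5/39z².

Boundary: |R(x)|=1, x<0.
x=-1.77: |R|=0.3683
R=1: x+5/39x²=0 ⇒ x=−39/5=-7.8000; min R=1−1/(4·5/39)=-0.9500>−1
Confirm numerically:
  x=-6.234: |R|=0.25160 <1
  x=-4.419: |R|=0.91547 <1
  x=-4.378: |R|=0.92071 <1
  x=-3.774: |R|=0.94796 <1
  x=-8.276: |R|=1.50505 >1
  x=-8.031: |R|=1.23784 >1
  x=-7.889: |R|=1.09002 >1
Interval (-7.8000, 0).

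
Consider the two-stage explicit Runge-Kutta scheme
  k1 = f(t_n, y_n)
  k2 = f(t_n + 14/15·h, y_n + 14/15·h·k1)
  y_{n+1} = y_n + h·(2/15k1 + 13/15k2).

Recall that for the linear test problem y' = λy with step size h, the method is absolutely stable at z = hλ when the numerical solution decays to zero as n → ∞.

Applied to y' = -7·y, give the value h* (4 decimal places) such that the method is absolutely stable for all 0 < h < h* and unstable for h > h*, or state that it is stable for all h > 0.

On y'=λy, z=hλ:
  k1=λy_n ⇒ h·k1=z·y_n;  k2=λ(1+14/15z)y_n ⇒ h·k2=z(1+14/15z)y_n
  y_{n+1}/y_n = 1 + 2/15z + 13/15z(1+14/15z) = 1 + z + 182/225z²
  so R(z) = 1 + z + 182/225z².

Need |R(x)|<1, x<0.
x=-0.84: |R|=0.7308
R=1: x+182/225x²=0 ⇒ x=−225/182=-1.2363; min R=1−1/(4·182/225)=0.6909>−1
Confirm numerically:
  x=-0.705: |R|=0.69704 <1
  x=-0.600: |R|=0.69120 <1
  x=-0.587: |R|=0.69172 <1
  x=-0.575: |R|=0.69244 <1
  x=-1.761: |R|=1.74746 >1
  x=-1.281: |R|=1.04636 >1
Stable set (-1.2363, 0).

(-1.2363,0); λ=-7 ⇒ h* = (225/182)/7 = 0.1766.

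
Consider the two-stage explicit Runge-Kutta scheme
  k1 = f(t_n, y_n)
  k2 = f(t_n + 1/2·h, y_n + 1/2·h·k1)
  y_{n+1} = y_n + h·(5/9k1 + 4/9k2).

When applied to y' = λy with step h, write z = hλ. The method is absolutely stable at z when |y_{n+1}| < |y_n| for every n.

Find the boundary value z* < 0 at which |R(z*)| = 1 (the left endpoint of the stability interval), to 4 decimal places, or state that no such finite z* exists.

z* = -4.5000.

On y'=λy, z=hλ:
  k1=λy_n ⇒ h·k1=z·y_n;  k2=λ(1+1/2z)y_n ⇒ h·k2=z(1+1/2z)y_n
  y_{n+1}/y_n = 1 + 5/9z + 4/9z(1+1/2z) = 1 + z + 2/9z²
  so R(z) = 1 + z + 2/9z².

Need |R(x)|<1, x<0.
x=-0.48: |R|=0.5712
R=1: x+2/9x²=0 ⇒ x=−9/2=-4.5000; min R=1−1/(4·2/9)=-0.1250>−1
Confirm numerically:
  x=-4.198: |R|=0.71827 <1
  x=-3.636: |R|=0.30189 <1
  x=-2.913: |R|=0.02732 <1
  x=-5.035: |R|=1.59861 >1
  x=-4.806: |R|=1.32681 >1
Interval (-4.5000, 0).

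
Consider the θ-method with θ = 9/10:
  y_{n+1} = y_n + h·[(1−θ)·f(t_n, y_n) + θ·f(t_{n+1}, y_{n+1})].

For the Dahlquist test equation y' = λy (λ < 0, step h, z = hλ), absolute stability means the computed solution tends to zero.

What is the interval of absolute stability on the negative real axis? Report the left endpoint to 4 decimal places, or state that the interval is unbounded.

Set f=λy, z=hλ:
  y_{n+1} = y_n + z·[1/10·y_n + 9/10·y_{n+1}] ⇒ (1 − 9/10z)y_{n+1} = (1 + 1/10z)y_n
  so R(z) = (1 + 1/10z)/(1 − 9/10z).

Need |R(x)|<1, x<0.
x=-0.62: |R|=0.6021
x=-2: |R|=0.2857
x=-10: |R|=0.0000
x=-100: |R|=0.0989
θ=9/10≥1/2 ⇒ |1+1/10x|<|1−9/10x| ∀x<0 ⇒ unbounded interval.

interval (−∞, 0).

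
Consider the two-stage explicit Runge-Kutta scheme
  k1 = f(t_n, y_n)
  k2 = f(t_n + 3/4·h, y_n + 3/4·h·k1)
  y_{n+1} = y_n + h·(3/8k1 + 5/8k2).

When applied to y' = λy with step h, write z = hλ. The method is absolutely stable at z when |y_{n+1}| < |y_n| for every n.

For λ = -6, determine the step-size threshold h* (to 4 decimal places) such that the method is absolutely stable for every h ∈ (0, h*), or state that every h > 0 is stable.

(-2.1333,0); λ=-6 ⇒ h* = (32/15)/6 = 0.3556.

On y'=λy, z=hλ:
  k1=λy_n ⇒ h·k1=z·y_n;  k2=λ(1+3/4z)y_n ⇒ h·k2=z(1+3/4z)y_n
  y_{n+1}/y_n = 1 + 3/8z + 5/8z(1+3/4z) = 1 + z + 15/32z²
  Hence R(z) = 1 + z + 15/32z².

Find x<0 with |R(x)|<1.
x=-0.68: |R|=0.5368
R=1: x+15/32x²=0 ⇒ x=−32/15=-2.1333; min R=1−1/(4·15/32)=0.4667>−1
Confirm numerically:
  x=-1.361: |R|=0.50728 <1
  x=-1.287: |R|=0.48942 <1
  x=-1.058: |R|=0.46670 <1
  x=-2.652: |R|=1.64477 >1
  x=-2.397: |R|=1.29625 >1
  x=-2.210: |R|=1.07942 >1
So |R|<1 on (-2.1333, 0).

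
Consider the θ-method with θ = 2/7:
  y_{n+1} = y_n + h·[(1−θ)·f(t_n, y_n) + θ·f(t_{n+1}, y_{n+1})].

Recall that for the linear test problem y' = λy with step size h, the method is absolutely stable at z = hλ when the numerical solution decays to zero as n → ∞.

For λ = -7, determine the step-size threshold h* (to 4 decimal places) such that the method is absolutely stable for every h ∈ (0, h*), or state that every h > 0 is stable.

On y'=λy, z=hλ:
  y_{n+1} = y_n + z·[5/7·y_n + 2/7·y_{n+1}] ⇒ (1 − 2/7z)y_{n+1} = (1 + 5/7z)y_n
  so R(z) = (1 + 5/7z)/(1 − 2/7z).

Find x<0 with |R(x)|<1.
x=-1.79: |R|=0.1843
R=−1: 1+5/7x = −1+2/7x ⇒ -3/7x=2 ⇒ x=2/(-3/7)=-4.6667
Confirm numerically:
  x=-3.842: |R|=0.83152 <1
  x=-2.992: |R|=0.61306 <1
  x=-2.270: |R|=0.37695 <1
  x=-1.922: |R|=0.24069 <1
  x=-5.041: |R|=1.06574 >1
  x=-4.770: |R|=1.01874 >1
Interval (-4.6667, 0).

(-4.6667,0); λ=-7 ⇒ h* = (14/3)/7 = 0.6667.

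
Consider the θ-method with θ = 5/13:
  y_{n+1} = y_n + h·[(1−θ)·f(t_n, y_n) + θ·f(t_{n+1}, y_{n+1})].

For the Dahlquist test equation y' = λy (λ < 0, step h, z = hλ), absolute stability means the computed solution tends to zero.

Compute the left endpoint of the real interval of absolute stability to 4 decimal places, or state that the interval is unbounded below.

z* = -8.6667.

With y'=λy (z=hλ):
  y_{n+1} = y_n + z·[8/13·y_n + 5/13·y_{n+1}] ⇒ (1 − 5/13z)y_{n+1} = (1 + 8/13z)y_n
  R(z) = (1 + 8/13z)/(1 − 5/13z).

Need |R(x)|<1, x<0.
x=-1.69: |R|=0.0242
R=−1: 1+8/13x = −1+5/13x ⇒ -3/13x=2 ⇒ x=2/(-3/13)=-8.6667
Confirm numerically:
  x=-8.065: |R|=0.96615 <1
  x=-5.315: |R|=0.74593 <1
  x=-4.124: |R|=0.59465 <1
  x=-9.258: |R|=1.02992 >1
  x=-9.195: |R|=1.02688 >1
  x=-9.127: |R|=1.02355 >1
Interval (-8.6667, 0).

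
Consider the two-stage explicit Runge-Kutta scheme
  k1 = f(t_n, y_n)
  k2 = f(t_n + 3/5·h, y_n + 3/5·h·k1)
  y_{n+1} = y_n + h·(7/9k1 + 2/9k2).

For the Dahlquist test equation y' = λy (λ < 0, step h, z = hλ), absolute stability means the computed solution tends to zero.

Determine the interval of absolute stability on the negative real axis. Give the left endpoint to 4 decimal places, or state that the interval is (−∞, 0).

With y'=λy (z=hλ):
  k1=λy_n ⇒ h·k1=z·y_n;  k2=λ(1+3/5z)y_n ⇒ h·k2=z(1+3/5z)y_n
  y_{n+1}/y_n = 1 + 7/9z + 2/9z(1+3/5z) = 1 + z + 2/15z²
  R(z) = 1 + z + 2/15z².

Find x<0 with |R(x)|<1.
x=-1.02: |R|=0.1187
R=1: x+2/15x²=0 ⇒ x=−15/2=-7.5000; min R=1−1/(4·2/15)=-0.8750>−1
Confirm numerically:
  x=-6.792: |R|=0.35884 <1
  x=-4.882: |R|=0.70414 <1
  x=-4.482: |R|=0.80356 <1
  x=-3.016: |R|=0.80317 <1
  x=-7.816: |R|=1.32931 >1
  x=-7.728: |R|=1.23493 >1
Stable set (-7.5000, 0).

(-7.5000, 0).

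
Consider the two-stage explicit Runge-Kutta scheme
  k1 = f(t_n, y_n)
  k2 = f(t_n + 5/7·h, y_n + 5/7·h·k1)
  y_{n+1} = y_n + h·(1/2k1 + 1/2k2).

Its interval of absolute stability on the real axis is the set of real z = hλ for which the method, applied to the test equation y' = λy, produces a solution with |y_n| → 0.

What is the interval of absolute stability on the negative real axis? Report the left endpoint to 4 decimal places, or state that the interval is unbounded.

(-2.8000, 0).

On y'=λy, z=hλ:
  k1=λy_n ⇒ h·k1=z·y_n;  k2=λ(1+5/7z)y_n ⇒ h·k2=z(1+5/7z)y_n
  y_{n+1}/y_n = 1 + 1/2z + 1/2z(1+5/7z) = 1 + z + 5/14z²
  Hence R(z) = 1 + z + 5/14z².

Find x<0 with |R(x)|<1.
x=-1.37: |R|=0.3003
R=1: x+5/14x²=0 ⇒ x=−14/5=-2.8000; min R=1−1/(4·5/14)=0.3000>−1
Confirm numerically:
  x=-2.587: |R|=0.80320 <1
  x=-2.507: |R|=0.73766 <1
  x=-2.123: |R|=0.48669 <1
  x=-1.787: |R|=0.35349 <1
  x=-3.298: |R|=1.58657 >1
  x=-2.839: |R|=1.03954 >1
Stable set (-2.8000, 0).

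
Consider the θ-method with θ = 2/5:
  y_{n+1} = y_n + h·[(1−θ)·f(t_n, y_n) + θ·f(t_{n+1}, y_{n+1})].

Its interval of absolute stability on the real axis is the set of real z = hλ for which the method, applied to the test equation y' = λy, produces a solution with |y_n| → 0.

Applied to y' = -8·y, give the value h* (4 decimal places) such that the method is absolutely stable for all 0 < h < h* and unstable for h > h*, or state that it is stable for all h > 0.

(-10.0000,0); λ=-8 ⇒ h* = (10)/8 = 1.2500.

Set f=λy, z=hλ:
  y_{n+1} = y_n + z·[3/5·y_n + 2/5·y_{n+1}] ⇒ (1 − 2/5z)y_{n+1} = (1 + 3/5z)y_n
  so R(z) = (1 + 3/5z)/(1 − 2/5z).

Boundary: |R(x)|=1, x<0.
x=-0.96: |R|=0.3064
R=−1: 1+3/5x = −1+2/5x ⇒ -1/5x=2 ⇒ x=2/(-1/5)=-10.0000
Confirm numerically:
  x=-9.946: |R|=0.99783 <1
  x=-9.042: |R|=0.95850 <1
  x=-9.005: |R|=0.95676 <1
  x=-10.140: |R|=1.00554 >1
  x=-10.042: |R|=1.00167 >1
So |R|<1 on (-10.0000, 0).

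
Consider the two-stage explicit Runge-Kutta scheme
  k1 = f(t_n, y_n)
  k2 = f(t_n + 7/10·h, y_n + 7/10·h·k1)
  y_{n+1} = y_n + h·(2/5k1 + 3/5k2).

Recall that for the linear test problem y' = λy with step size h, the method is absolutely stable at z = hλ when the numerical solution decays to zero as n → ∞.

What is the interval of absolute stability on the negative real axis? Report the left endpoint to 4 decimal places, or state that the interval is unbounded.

On y'=λy, z=hλ:
  k1=λy_n ⇒ h·k1=z·y_n;  k2=λ(1+7/10z)y_n ⇒ h·k2=z(1+7/10z)y_n
  y_{n+1}/y_n = 1 + 2/5z + 3/5z(1+7/10z) = 1 + z + 21/50z²
  so R(z) = 1 + z + 21/50z².

Boundary: |R(x)|=1, x<0.
x=-0.58: |R|=0.5613
R=1: x+21/50x²=0 ⇒ x=−50/21=-2.3810; min R=1−1/(4·21/50)=0.4048>−1
Confirm numerically:
  x=-2.025: |R|=0.69726 <1
  x=-1.881: |R|=0.60503 <1
  x=-1.043: |R|=0.41390 <1
  x=-2.858: |R|=1.57263 >1
  x=-2.831: |R|=1.53512 >1
  x=-2.627: |R|=1.27147 >1
So |R|<1 on (-2.3810, 0).

(-2.3810, 0).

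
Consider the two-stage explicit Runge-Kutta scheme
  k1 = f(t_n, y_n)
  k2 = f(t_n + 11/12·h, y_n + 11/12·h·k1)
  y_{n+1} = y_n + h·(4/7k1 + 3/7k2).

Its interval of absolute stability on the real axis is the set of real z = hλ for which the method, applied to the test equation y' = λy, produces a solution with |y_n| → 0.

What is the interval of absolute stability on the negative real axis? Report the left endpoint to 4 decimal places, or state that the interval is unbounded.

With y'=λy (z=hλ):
  k1=λy_n ⇒ h·k1=z·y_n;  k2=λ(1+11/12z)y_n ⇒ h·k2=z(1+11/12z)y_n
  y_{n+1}/y_n = 1 + 4/7z + 3/7z(1+11/12z) = 1 + z + 11/28z²
  Hence R(z) = 1 + z + 11/28z².

Boundary: |R(x)|=1, x<0.
x=-0.56: |R|=0.5632
R=1: x+11/28x²=0 ⇒ x=−28/11=-2.5455; min R=1−1/(4·11/28)=0.3636>−1
Confirm numerically:
  x=-2.181: |R|=0.68773 <1
  x=-1.997: |R|=0.56972 <1
  x=-1.393: |R|=0.36932 <1
  x=-1.079: |R|=0.37838 <1
  x=-3.132: |R|=1.72170 >1
  x=-3.090: |R|=1.66104 >1
  x=-2.870: |R|=1.36592 >1
Interval (-2.5455, 0).

(-2.5455, 0).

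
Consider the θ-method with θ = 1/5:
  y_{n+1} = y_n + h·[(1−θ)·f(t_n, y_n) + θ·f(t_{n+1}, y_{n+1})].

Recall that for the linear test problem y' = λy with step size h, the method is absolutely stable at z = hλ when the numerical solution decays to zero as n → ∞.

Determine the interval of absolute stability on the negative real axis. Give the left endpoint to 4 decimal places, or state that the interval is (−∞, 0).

With y'=λy (z=hλ):
  y_{n+1} = y_n + z·[4/5·y_n + 1/5·y_{n+1}] ⇒ (1 − 1/5z)y_{n+1} = (1 + 4/5z)y_n
  Hence R(z) = (1 + 4/5z)/(1 − 1/5z).

Need |R(x)|<1, x<0.
x=-1.18: |R|=0.0453
R=−1: 1+4/5x = −1+1/5x ⇒ -3/5x=2 ⇒ x=2/(-3/5)=-3.3333
Confirm numerically:
  x=-2.792: |R|=0.79158 <1
  x=-1.969: |R|=0.41268 <1
  x=-1.837: |R|=0.34343 <1
  x=-3.570: |R|=1.08285 >1
  x=-3.527: |R|=1.06814 >1
  x=-3.363: |R|=1.01064 >1
Stable set (-3.3333, 0).

(-3.3333, 0).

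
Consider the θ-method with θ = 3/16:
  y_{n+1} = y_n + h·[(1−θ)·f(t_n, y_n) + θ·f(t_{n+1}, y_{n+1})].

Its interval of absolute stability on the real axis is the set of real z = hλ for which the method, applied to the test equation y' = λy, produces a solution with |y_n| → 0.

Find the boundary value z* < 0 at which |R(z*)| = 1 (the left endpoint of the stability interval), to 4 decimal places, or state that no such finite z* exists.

left endpoint -3.2000.

Test eqn y'=λy, z=hλ:
  y_{n+1} = y_n + z·[13/16·y_n + 3/16·y_{n+1}] ⇒ (1 − 3/16z)y_{n+1} = (1 + 13/16z)y_n
  Hence R(z) = (1 + 13/16z)/(1 − 3/16z).

Boundary: |R(x)|=1, x<0.
x=-0.51: |R|=0.5345
R=−1: 1+13/16x = −1+3/16x ⇒ -5/8x=2 ⇒ x=2/(-5/8)=-3.2000
Confirm numerically:
  x=-3.056: |R|=0.94278 <1
  x=-2.702: |R|=0.79341 <1
  x=-2.331: |R|=0.62206 <1
  x=-3.528: |R|=1.12338 >1
  x=-3.340: |R|=1.05380 >1
Stable set (-3.2000, 0).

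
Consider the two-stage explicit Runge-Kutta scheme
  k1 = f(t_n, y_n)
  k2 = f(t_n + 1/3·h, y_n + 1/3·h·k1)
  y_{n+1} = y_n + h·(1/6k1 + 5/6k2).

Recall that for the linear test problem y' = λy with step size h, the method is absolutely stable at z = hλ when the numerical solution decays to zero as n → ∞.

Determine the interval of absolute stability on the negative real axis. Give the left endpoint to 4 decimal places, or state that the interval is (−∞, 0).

Test eqn y'=λy, z=hλ:
  k1=λy_n ⇒ h·k1=z·y_n;  k2=λ(1+1/3z)y_n ⇒ h·k2=z(1+1/3z)y_n
  y_{n+1}/y_n = 1 + 1/6z + 5/6z(1+1/3z) = 1 + z + 5/18z²
  R(z) = 1 + z + 5/18z².

Solve |R(x)|<1 on ℝ⁻.
x=-0.62: |R|=0.4868
R=1: x+5/18x²=0 ⇒ x=−18/5=-3.6000; min R=1−1/(4·5/18)=0.1000>−1
Confirm numerically:
  x=-3.379: |R|=0.79257 <1
  x=-2.490: |R|=0.23225 <1
  x=-2.428: |R|=0.20955 <1
  x=-4.099: |R|=1.56817 >1
  x=-3.959: |R|=1.39480 >1
  x=-3.916: |R|=1.34374 >1
Interval (-3.6000, 0).

z∈(-3.6000,0).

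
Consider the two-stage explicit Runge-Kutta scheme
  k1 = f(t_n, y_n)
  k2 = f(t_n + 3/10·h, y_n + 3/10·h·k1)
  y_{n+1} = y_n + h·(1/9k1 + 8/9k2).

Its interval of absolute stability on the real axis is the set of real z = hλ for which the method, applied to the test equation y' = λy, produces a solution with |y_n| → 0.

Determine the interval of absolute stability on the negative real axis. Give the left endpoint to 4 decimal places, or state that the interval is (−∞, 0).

(-3.7500, 0).

Test eqn y'=λy, z=hλ:
  k1=λy_n ⇒ h·k1=z·y_n;  k2=λ(1+3/10z)y_n ⇒ h·k2=z(1+3/10z)y_n
  y_{n+1}/y_n = 1 + 1/9z + 8/9z(1+3/10z) = 1 + z + 4/15z²
  ⇒ R(z) = 1 + z + 4/15z².

Solve |R(x)|<1 on ℝ⁻.
x=-1.38: |R|=0.1278
R=1: x+4/15x²=0 ⇒ x=−15/4=-3.7500; min R=1−1/(4·4/15)=0.0625>−1
Confirm numerically:
  x=-2.187: |R|=0.08846 <1
  x=-1.743: |R|=0.06715 <1
  x=-1.619: |R|=0.07998 <1
  x=-4.096: |R|=1.37792 >1
  x=-4.035: |R|=1.30666 >1
So |R|<1 on (-3.7500, 0).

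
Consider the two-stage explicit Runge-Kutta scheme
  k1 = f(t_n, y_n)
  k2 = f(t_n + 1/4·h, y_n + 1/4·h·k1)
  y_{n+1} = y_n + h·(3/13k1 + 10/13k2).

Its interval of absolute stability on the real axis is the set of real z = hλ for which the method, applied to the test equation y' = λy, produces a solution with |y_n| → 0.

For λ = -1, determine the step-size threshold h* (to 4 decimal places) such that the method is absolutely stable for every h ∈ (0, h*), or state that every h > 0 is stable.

Set f=λy, z=hλ:
  k1=λy_n ⇒ h·k1=z·y_n;  k2=λ(1+1/4z)y_n ⇒ h·k2=z(1+1/4z)y_n
  y_{n+1}/y_n = 1 + 3/13z + 10/13z(1+1/4z) = 1 + z + 5/26z²
  so R(z) = 1 + z + 5/26z².

Need |R(x)|<1, x<0.
x=-1.28: |R|=0.0351
R=1: x+5/26x²=0 ⇒ x=−26/5=-5.2000; min R=1−1/(4·5/26)=-0.3000>−1
Confirm numerically:
  x=-5.145: |R|=0.94558 <1
  x=-4.475: |R|=0.37608 <1
  x=-4.185: |R|=0.18312 <1
  x=-3.818: |R|=0.01471 <1
  x=-5.624: |R|=1.45857 >1
  x=-5.282: |R|=1.08329 >1
Stable set (-5.2000, 0).

(-5.2000,0); λ=-1 ⇒ h* = (26/5)/1 = 5.2000.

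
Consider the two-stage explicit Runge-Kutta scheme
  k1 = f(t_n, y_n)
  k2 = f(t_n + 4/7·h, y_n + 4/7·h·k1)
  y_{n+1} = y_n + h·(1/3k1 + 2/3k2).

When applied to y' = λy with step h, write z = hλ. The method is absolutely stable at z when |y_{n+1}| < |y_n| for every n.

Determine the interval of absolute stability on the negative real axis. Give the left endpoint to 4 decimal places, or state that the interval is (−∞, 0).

With y'=λy (z=hλ):
  k1=λy_n ⇒ h·k1=z·y_n;  k2=λ(1+4/7z)y_n ⇒ h·k2=z(1+4/7z)y_n
  y_{n+1}/y_n = 1 + 1/3z + 2/3z(1+4/7z) = 1 + z + 8/21z²
  Hence R(z) = 1 + z + 8/21z².

Need |R(x)|<1, x<0.
x=-0.41: |R|=0.6540
R=1: x+8/21x²=0 ⇒ x=−21/8=-2.6250; min R=1−1/(4·8/21)=0.3438>−1
Confirm numerically:
  x=-1.919: |R|=0.48388 <1
  x=-1.705: |R|=0.40244 <1
  x=-1.163: |R|=0.35226 <1
  x=-3.114: |R|=1.58009 >1
  x=-2.654: |R|=1.02932 >1
So |R|<1 on (-2.6250, 0).

z∈(-2.6250,0).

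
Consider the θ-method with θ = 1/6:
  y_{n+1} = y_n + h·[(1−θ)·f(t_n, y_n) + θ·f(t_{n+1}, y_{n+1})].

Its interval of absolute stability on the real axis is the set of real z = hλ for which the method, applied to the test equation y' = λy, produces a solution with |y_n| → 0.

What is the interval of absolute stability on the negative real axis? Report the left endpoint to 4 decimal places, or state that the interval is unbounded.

Test eqn y'=λy, z=hλ:
  y_{n+1} = y_n + z·[5/6·y_n + 1/6·y_{n+1}] ⇒ (1 − 1/6z)y_{n+1} = (1 + 5/6z)y_n
  so R(z) = (1 + 5/6z)/(1 − 1/6z).

Boundary: |R(x)|=1, x<0.
x=-0.92: |R|=0.2023
R=−1: 1+5/6x = −1+1/6x ⇒ -2/3x=2 ⇒ x=2/(-2/3)=-3.0000
Confirm numerically:
  x=-1.450: |R|=0.16779 <1
  x=-1.263: |R|=0.04337 <1
  x=-1.208: |R|=0.00555 <1
  x=-3.510: |R|=1.21451 >1
  x=-3.424: |R|=1.17997 >1
  x=-3.382: |R|=1.16287 >1
So |R|<1 on (-3.0000, 0).

(-3.0000, 0).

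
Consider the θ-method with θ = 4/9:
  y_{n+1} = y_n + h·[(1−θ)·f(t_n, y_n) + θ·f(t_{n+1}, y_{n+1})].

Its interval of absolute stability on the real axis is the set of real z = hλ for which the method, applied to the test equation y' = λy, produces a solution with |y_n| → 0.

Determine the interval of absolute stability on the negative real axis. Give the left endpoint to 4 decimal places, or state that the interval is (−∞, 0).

With y'=λy (z=hλ):
  y_{n+1} = y_n + z·[5/9·y_n + 4/9·y_{n+1}] ⇒ (1 − 4/9z)y_{n+1} = (1 + 5/9z)y_n
  R(z) = (1 + 5/9z)/(1 − 4/9z).

Solve |R(x)|<1 on ℝ⁻.
x=-1.16: |R|=0.2346
R=−1: 1+5/9x = −1+4/9x ⇒ -1/9x=2 ⇒ x=2/(-1/9)=-18.0000
Confirm numerically:
  x=-14.951: |R|=0.95569 <1
  x=-14.222: |R|=0.94266 <1
  x=-12.023: |R|=0.89531 <1
  x=-11.725: |R|=0.88775 <1
  x=-18.117: |R|=1.00144 >1
  x=-18.093: |R|=1.00114 >1
So |R|<1 on (-18.0000, 0).

z∈(-18.0000,0).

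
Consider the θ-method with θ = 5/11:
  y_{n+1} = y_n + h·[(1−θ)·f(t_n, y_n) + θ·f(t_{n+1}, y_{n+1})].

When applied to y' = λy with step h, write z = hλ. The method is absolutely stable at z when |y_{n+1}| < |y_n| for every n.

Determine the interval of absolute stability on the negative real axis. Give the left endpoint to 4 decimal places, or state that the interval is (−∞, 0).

(-22.0000, 0).

With y'=λy (z=hλ):
  y_{n+1} = y_n + z·[6/11·y_n + 5/11·y_{n+1}] ⇒ (1 − 5/11z)y_{n+1} = (1 + 6/11z)y_n
  ⇒ R(z) = (1 + 6/11z)/(1 − 5/11z).

Need |R(x)|<1, x<0.
x=-0.94: |R|=0.3414
R=−1: 1+6/11x = −1+5/11x ⇒ -1/11x=2 ⇒ x=2/(-1/11)=-22.0000
Confirm numerically:
  x=-18.758: |R|=0.96906 <1
  x=-18.544: |R|=0.96668 <1
  x=-16.259: |R|=0.93780 <1
  x=-15.571: |R|=0.92765 <1
  x=-22.279: |R|=1.00228 >1
  x=-22.219: |R|=1.00179 >1
Interval (-22.0000, 0).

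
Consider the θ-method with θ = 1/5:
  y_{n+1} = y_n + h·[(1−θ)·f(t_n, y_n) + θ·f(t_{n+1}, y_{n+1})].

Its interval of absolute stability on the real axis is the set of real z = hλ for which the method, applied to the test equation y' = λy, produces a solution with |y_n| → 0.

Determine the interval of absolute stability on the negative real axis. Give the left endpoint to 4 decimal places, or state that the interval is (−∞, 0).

z∈(-3.3333,0).

Set f=λy, z=hλ:
  y_{n+1} = y_n + z·[4/5·y_n + 1/5·y_{n+1}] ⇒ (1 − 1/5z)y_{n+1} = (1 + 4/5z)y_n
  so R(z) = (1 + 4/5z)/(1 − 1/5z).

Boundary: |R(x)|=1, x<0.
x=-1.68: |R|=0.2575
R=−1: 1+4/5x = −1+1/5x ⇒ -3/5x=2 ⇒ x=2/(-3/5)=-3.3333
Confirm numerically:
  x=-1.916: |R|=0.38519 <1
  x=-1.830: |R|=0.33968 <1
  x=-1.769: |R|=0.30669 <1
  x=-1.555: |R|=0.18612 <1
  x=-3.910: |R|=1.19416 >1
  x=-3.643: |R|=1.10749 >1
So |R|<1 on (-3.3333, 0).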